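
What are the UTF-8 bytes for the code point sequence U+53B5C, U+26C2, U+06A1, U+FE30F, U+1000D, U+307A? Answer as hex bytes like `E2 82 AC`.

F1 93 AD 9C E2 9B 82 DA A1 F3 BE 8C 8F F0 90 80 8D E3 81 BA

U+53B5C: 4-byte form → F1 93 AD 9C.
U+26C2: 3-byte form → E2 9B 82.
U+06A1: 2-byte form → DA A1.
U+FE30F: 4-byte form → F3 BE 8C 8F.
U+1000D: 4-byte form → F0 90 80 8D.
U+307A: 3-byte form → E3 81 BA.
Concatenated (20 bytes): F1 93 AD 9C E2 9B 82 DA A1 F3 BE 8C 8F F0 90 80 8D E3 81 BA.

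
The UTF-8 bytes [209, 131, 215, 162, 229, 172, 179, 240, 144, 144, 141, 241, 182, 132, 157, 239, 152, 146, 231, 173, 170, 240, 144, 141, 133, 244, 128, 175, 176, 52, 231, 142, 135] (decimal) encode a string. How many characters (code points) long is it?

Byte at offset 0: 0xD1 = 11010001 → 2-byte char (#1). Advance 2.
Byte at offset 2: 0xD7 = 11010111 → 2-byte char (#2). Advance 2.
Byte at offset 4: 0xE5 = 11100101 → 3-byte char (#3). Advance 3.
Byte at offset 7: 0xF0 = 11110000 → 4-byte char (#4). Advance 4.
Byte at offset 11: 0xF1 = 11110001 → 4-byte char (#5). Advance 4.
Byte at offset 15: 0xEF = 11101111 → 3-byte char (#6). Advance 3.
Byte at offset 18: 0xE7 = 11100111 → 3-byte char (#7). Advance 3.
Byte at offset 21: 0xF0 = 11110000 → 4-byte char (#8). Advance 4.
Byte at offset 25: 0xF4 = 11110100 → 4-byte char (#9). Advance 4.
Byte at offset 29: 0x34 = 00110100 → 1-byte char (#10). Advance 1.
Byte at offset 30: 0xE7 = 11100111 → 3-byte char (#11). Advance 3.
Reached end at offset 33 after 11 code points.

11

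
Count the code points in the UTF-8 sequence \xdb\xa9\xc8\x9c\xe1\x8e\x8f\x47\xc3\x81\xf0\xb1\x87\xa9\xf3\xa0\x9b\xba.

7

Byte at offset 0: 0xDB = 11011011 → 2-byte char (#1). Advance 2.
Byte at offset 2: 0xC8 = 11001000 → 2-byte char (#2). Advance 2.
Byte at offset 4: 0xE1 = 11100001 → 3-byte char (#3). Advance 3.
Byte at offset 7: 0x47 = 01000111 → 1-byte char (#4). Advance 1.
Byte at offset 8: 0xC3 = 11000011 → 2-byte char (#5). Advance 2.
Byte at offset 10: 0xF0 = 11110000 → 4-byte char (#6). Advance 4.
Byte at offset 14: 0xF3 = 11110011 → 4-byte char (#7). Advance 4.
Reached end at offset 18 after 7 code points.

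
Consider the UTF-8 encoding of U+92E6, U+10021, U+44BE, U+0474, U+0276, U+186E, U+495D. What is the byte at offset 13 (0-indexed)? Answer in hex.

0xB6

U+92E6 → 3-byte form E9 8B A6 at offsets 0–2.
U+10021 → 4-byte form F0 90 80 A1 at offsets 3–6.
U+44BE → 3-byte form E4 92 BE at offsets 7–9.
U+0474 → 2-byte form D1 B4 at offsets 10–11.
U+0276 → 2-byte form C9 B6 at offsets 12–13.
Offset 13 falls in char 5's range; it's byte 2 of C9 B6 = 0xB6.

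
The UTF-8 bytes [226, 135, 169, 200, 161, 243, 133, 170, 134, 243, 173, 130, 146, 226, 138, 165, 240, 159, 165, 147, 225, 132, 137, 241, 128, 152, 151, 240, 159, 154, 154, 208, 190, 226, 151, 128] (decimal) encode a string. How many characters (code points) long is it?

11

Byte at offset 0: 0xE2 = 11100010 → 3-byte char (#1). Advance 3.
Byte at offset 3: 0xC8 = 11001000 → 2-byte char (#2). Advance 2.
Byte at offset 5: 0xF3 = 11110011 → 4-byte char (#3). Advance 4.
Byte at offset 9: 0xF3 = 11110011 → 4-byte char (#4). Advance 4.
Byte at offset 13: 0xE2 = 11100010 → 3-byte char (#5). Advance 3.
Byte at offset 16: 0xF0 = 11110000 → 4-byte char (#6). Advance 4.
Byte at offset 20: 0xE1 = 11100001 → 3-byte char (#7). Advance 3.
Byte at offset 23: 0xF1 = 11110001 → 4-byte char (#8). Advance 4.
Byte at offset 27: 0xF0 = 11110000 → 4-byte char (#9). Advance 4.
Byte at offset 31: 0xD0 = 11010000 → 2-byte char (#10). Advance 2.
Byte at offset 33: 0xE2 = 11100010 → 3-byte char (#11). Advance 3.
Reached end at offset 36 after 11 code points.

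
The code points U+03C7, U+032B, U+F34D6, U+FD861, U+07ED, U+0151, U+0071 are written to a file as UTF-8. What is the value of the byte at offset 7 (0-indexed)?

0x96

U+03C7 → 2-byte form CF 87 at offsets 0–1.
U+032B → 2-byte form CC AB at offsets 2–3.
U+F34D6 → 4-byte form F3 B3 93 96 at offsets 4–7.
Offset 7 falls in char 3's range; it's byte 4 of F3 B3 93 96 = 0x96.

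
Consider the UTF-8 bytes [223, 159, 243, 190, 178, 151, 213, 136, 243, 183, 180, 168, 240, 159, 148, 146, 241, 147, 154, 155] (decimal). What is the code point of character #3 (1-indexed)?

Offset 0: leading byte 0xDF = 11011111 → 2-byte char #1 = DF 9F.
Offset 2: leading byte 0xF3 = 11110011 → 4-byte char #2 = F3 BE B2 97.
Offset 6: leading byte 0xD5 = 11010101 → 2-byte char #3 = D5 88.
Leading byte 0xD5 = 11010101 matches 110xxxxx → 2-byte sequence.
Byte 1: 0xD5 = 11010101, payload 10101 (5 bits).
Byte 2: 0x88 = 10001000 (10xxxxxx ✓), payload 001000.
Concatenate: 10101001000 = 0x548 (11 bits → U+0548).

U+0548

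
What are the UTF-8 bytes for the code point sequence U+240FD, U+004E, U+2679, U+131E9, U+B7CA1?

U+240FD: 4-byte form → F0 A4 83 BD.
U+004E: 1-byte form → 4E.
U+2679: 3-byte form → E2 99 B9.
U+131E9: 4-byte form → F0 93 87 A9.
U+B7CA1: 4-byte form → F2 B7 B2 A1.
Concatenated (16 bytes): F0 A4 83 BD 4E E2 99 B9 F0 93 87 A9 F2 B7 B2 A1.

F0 A4 83 BD 4E E2 99 B9 F0 93 87 A9 F2 B7 B2 A1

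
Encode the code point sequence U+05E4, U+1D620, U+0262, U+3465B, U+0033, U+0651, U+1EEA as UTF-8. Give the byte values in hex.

U+05E4: 2-byte form → D7 A4.
U+1D620: 4-byte form → F0 9D 98 A0.
U+0262: 2-byte form → C9 A2.
U+3465B: 4-byte form → F0 B4 99 9B.
U+0033: 1-byte form → 33.
U+0651: 2-byte form → D9 91.
U+1EEA: 3-byte form → E1 BB AA.
Concatenated (18 bytes): D7 A4 F0 9D 98 A0 C9 A2 F0 B4 99 9B 33 D9 91 E1 BB AA.

D7 A4 F0 9D 98 A0 C9 A2 F0 B4 99 9B 33 D9 91 E1 BB AA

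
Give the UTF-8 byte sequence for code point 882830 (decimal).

F3 97 A2 8E

U+D788E = 0xD788E = 882830 decimal. In range U+10000–U+10FFFF → 4-byte form: 11110xxx 10xxxxxx 10xxxxxx 10xxxxxx.
Binary (21 bits): 011010111100010001110.
Split 3+6+6+6: 011 | 010111 | 100010 | 001110.
Byte 1: 11110011 = 0xF3.
Byte 2: 10010111 = 0x97.
Byte 3: 10100010 = 0xA2.
Byte 4: 10001110 = 0x8E.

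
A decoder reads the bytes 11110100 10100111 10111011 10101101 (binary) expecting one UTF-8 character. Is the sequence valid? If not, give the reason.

Leading byte 0xF4 = 11110100 → 4-byte form.
Payload = 0x127EED, which exceeds U+10FFFF, the maximum Unicode code point. (Leading bytes F5–FF, or F4 followed by ≥ 0x90, are invalid.)

invalid (encodes a value above U+10FFFF)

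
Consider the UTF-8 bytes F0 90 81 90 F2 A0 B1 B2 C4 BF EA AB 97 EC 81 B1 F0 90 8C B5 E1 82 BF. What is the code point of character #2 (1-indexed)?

U+A0C72

Offset 0: leading byte 0xF0 = 11110000 → 4-byte char #1 = F0 90 81 90.
Offset 4: leading byte 0xF2 = 11110010 → 4-byte char #2 = F2 A0 B1 B2.
Leading byte 0xF2 = 11110010 matches 11110xxx → 4-byte sequence.
Byte 1: 0xF2 = 11110010, payload 010 (3 bits).
Byte 2: 0xA0 = 10100000 (10xxxxxx ✓), payload 100000.
Byte 3: 0xB1 = 10110001 (10xxxxxx ✓), payload 110001.
Byte 4: 0xB2 = 10110010 (10xxxxxx ✓), payload 110010.
Concatenate: 010100000110001110010 = 0xA0C72 (21 bits → U+A0C72).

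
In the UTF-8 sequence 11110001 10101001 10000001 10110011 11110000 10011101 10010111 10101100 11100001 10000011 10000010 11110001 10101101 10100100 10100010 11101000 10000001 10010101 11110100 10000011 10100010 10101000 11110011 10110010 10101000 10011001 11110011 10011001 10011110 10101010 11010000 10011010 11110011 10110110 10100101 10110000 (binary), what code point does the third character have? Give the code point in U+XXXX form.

U+10C2

Offset 0: leading byte 0xF1 = 11110001 → 4-byte char #1 = F1 A9 81 B3.
Offset 4: leading byte 0xF0 = 11110000 → 4-byte char #2 = F0 9D 97 AC.
Offset 8: leading byte 0xE1 = 11100001 → 3-byte char #3 = E1 83 82.
Leading byte 0xE1 = 11100001 matches 1110xxxx → 3-byte sequence.
Byte 1: 0xE1 = 11100001, payload 0001 (4 bits).
Byte 2: 0x83 = 10000011 (10xxxxxx ✓), payload 000011.
Byte 3: 0x82 = 10000010 (10xxxxxx ✓), payload 000010.
Concatenate: 0001000011000010 = 0x10C2 (16 bits → U+10C2).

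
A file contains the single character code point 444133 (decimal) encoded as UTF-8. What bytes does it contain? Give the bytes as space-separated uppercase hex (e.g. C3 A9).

U+6C6E5 = 0x6C6E5 = 444133 decimal. In range U+10000–U+10FFFF → 4-byte form: 11110xxx 10xxxxxx 10xxxxxx 10xxxxxx.
Binary (21 bits): 001101100011011100101.
Split 3+6+6+6: 001 | 101100 | 011011 | 100101.
Byte 1: 11110001 = 0xF1.
Byte 2: 10101100 = 0xAC.
Byte 3: 10011011 = 0x9B.
Byte 4: 10100101 = 0xA5.

F1 AC 9B A5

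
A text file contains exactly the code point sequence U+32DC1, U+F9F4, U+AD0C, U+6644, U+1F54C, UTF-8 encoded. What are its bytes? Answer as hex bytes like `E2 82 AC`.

F0 B2 B7 81 EF A7 B4 EA B4 8C E6 99 84 F0 9F 95 8C

U+32DC1: 4-byte form → F0 B2 B7 81.
U+F9F4: 3-byte form → EF A7 B4.
U+AD0C: 3-byte form → EA B4 8C.
U+6644: 3-byte form → E6 99 84.
U+1F54C: 4-byte form → F0 9F 95 8C.
Concatenated (17 bytes): F0 B2 B7 81 EF A7 B4 EA B4 8C E6 99 84 F0 9F 95 8C.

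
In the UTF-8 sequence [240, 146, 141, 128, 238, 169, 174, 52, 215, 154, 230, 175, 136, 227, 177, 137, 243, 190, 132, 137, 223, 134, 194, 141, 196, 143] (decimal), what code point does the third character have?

Offset 0: leading byte 0xF0 = 11110000 → 4-byte char #1 = F0 92 8D 80.
Offset 4: leading byte 0xEE = 11101110 → 3-byte char #2 = EE A9 AE.
Offset 7: leading byte 0x34 = 00110100 → 1-byte char #3 = 34.
Leading byte 0x34 = 00110100 matches 0xxxxxxx → 1-byte sequence.
Byte 1: 0x34 = 00110100, payload 0110100 (7 bits).
Concatenate: 0110100 = 0x34 (7 bits → U+0034).

U+0034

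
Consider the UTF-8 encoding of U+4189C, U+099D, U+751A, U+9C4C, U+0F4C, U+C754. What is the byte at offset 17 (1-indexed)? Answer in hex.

0xEC

1-indexed offset 17 is 0-indexed offset 16.
U+4189C → 4-byte form F1 81 A2 9C at offsets 0–3.
U+099D → 3-byte form E0 A6 9D at offsets 4–6.
U+751A → 3-byte form E7 94 9A at offsets 7–9.
U+9C4C → 3-byte form E9 B1 8C at offsets 10–12.
U+0F4C → 3-byte form E0 BD 8C at offsets 13–15.
U+C754 → 3-byte form EC 9D 94 at offsets 16–18.
Offset 16 falls in char 6's range; it's byte 1 of EC 9D 94 = 0xEC.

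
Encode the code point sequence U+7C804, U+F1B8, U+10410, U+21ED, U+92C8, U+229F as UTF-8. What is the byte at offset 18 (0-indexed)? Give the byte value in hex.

0x8A

U+7C804 → 4-byte form F1 BC A0 84 at offsets 0–3.
U+F1B8 → 3-byte form EF 86 B8 at offsets 4–6.
U+10410 → 4-byte form F0 90 90 90 at offsets 7–10.
U+21ED → 3-byte form E2 87 AD at offsets 11–13.
U+92C8 → 3-byte form E9 8B 88 at offsets 14–16.
U+229F → 3-byte form E2 8A 9F at offsets 17–19.
Offset 18 falls in char 6's range; it's byte 2 of E2 8A 9F = 0x8A.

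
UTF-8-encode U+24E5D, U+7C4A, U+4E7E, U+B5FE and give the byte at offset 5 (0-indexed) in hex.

0xB1

U+24E5D → 4-byte form F0 A4 B9 9D at offsets 0–3.
U+7C4A → 3-byte form E7 B1 8A at offsets 4–6.
Offset 5 falls in char 2's range; it's byte 2 of E7 B1 8A = 0xB1.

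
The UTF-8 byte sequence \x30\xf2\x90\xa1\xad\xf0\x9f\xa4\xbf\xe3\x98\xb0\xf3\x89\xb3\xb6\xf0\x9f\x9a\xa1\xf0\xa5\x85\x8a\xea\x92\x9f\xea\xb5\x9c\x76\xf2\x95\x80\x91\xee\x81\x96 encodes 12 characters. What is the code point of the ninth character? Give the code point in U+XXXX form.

U+AD5C

Offset 0: leading byte 0x30 = 00110000 → 1-byte char #1 = 30.
Offset 1: leading byte 0xF2 = 11110010 → 4-byte char #2 = F2 90 A1 AD.
Offset 5: leading byte 0xF0 = 11110000 → 4-byte char #3 = F0 9F A4 BF.
Offset 9: leading byte 0xE3 = 11100011 → 3-byte char #4 = E3 98 B0.
Offset 12: leading byte 0xF3 = 11110011 → 4-byte char #5 = F3 89 B3 B6.
Offset 16: leading byte 0xF0 = 11110000 → 4-byte char #6 = F0 9F 9A A1.
Offset 20: leading byte 0xF0 = 11110000 → 4-byte char #7 = F0 A5 85 8A.
Offset 24: leading byte 0xEA = 11101010 → 3-byte char #8 = EA 92 9F.
Offset 27: leading byte 0xEA = 11101010 → 3-byte char #9 = EA B5 9C.
Leading byte 0xEA = 11101010 matches 1110xxxx → 3-byte sequence.
Byte 1: 0xEA = 11101010, payload 1010 (4 bits).
Byte 2: 0xB5 = 10110101 (10xxxxxx ✓), payload 110101.
Byte 3: 0x9C = 10011100 (10xxxxxx ✓), payload 011100.
Concatenate: 1010110101011100 = 0xAD5C (16 bits → U+AD5C).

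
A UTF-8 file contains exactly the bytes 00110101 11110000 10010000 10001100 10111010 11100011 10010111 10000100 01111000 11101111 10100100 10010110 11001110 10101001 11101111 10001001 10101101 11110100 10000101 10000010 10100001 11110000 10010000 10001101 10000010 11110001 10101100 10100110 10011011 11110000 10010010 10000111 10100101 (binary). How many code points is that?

11

Byte at offset 0: 0x35 = 00110101 → 1-byte char (#1). Advance 1.
Byte at offset 1: 0xF0 = 11110000 → 4-byte char (#2). Advance 4.
Byte at offset 5: 0xE3 = 11100011 → 3-byte char (#3). Advance 3.
Byte at offset 8: 0x78 = 01111000 → 1-byte char (#4). Advance 1.
Byte at offset 9: 0xEF = 11101111 → 3-byte char (#5). Advance 3.
Byte at offset 12: 0xCE = 11001110 → 2-byte char (#6). Advance 2.
Byte at offset 14: 0xEF = 11101111 → 3-byte char (#7). Advance 3.
Byte at offset 17: 0xF4 = 11110100 → 4-byte char (#8). Advance 4.
Byte at offset 21: 0xF0 = 11110000 → 4-byte char (#9). Advance 4.
Byte at offset 25: 0xF1 = 11110001 → 4-byte char (#10). Advance 4.
Byte at offset 29: 0xF0 = 11110000 → 4-byte char (#11). Advance 4.
Reached end at offset 33 after 11 code points.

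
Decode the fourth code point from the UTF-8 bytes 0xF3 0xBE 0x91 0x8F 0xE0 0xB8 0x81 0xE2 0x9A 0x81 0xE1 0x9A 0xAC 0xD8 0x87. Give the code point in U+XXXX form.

Offset 0: leading byte 0xF3 = 11110011 → 4-byte char #1 = F3 BE 91 8F.
Offset 4: leading byte 0xE0 = 11100000 → 3-byte char #2 = E0 B8 81.
Offset 7: leading byte 0xE2 = 11100010 → 3-byte char #3 = E2 9A 81.
Offset 10: leading byte 0xE1 = 11100001 → 3-byte char #4 = E1 9A AC.
Leading byte 0xE1 = 11100001 matches 1110xxxx → 3-byte sequence.
Byte 1: 0xE1 = 11100001, payload 0001 (4 bits).
Byte 2: 0x9A = 10011010 (10xxxxxx ✓), payload 011010.
Byte 3: 0xAC = 10101100 (10xxxxxx ✓), payload 101100.
Concatenate: 0001011010101100 = 0x16AC (16 bits → U+16AC).

U+16AC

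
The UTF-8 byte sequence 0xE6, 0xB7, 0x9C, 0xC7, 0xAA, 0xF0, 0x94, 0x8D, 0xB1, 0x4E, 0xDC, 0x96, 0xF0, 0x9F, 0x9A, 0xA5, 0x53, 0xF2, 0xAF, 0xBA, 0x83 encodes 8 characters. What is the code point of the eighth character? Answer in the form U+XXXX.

U+AFE83

Offset 0: leading byte 0xE6 = 11100110 → 3-byte char #1 = E6 B7 9C.
Offset 3: leading byte 0xC7 = 11000111 → 2-byte char #2 = C7 AA.
Offset 5: leading byte 0xF0 = 11110000 → 4-byte char #3 = F0 94 8D B1.
Offset 9: leading byte 0x4E = 01001110 → 1-byte char #4 = 4E.
Offset 10: leading byte 0xDC = 11011100 → 2-byte char #5 = DC 96.
Offset 12: leading byte 0xF0 = 11110000 → 4-byte char #6 = F0 9F 9A A5.
Offset 16: leading byte 0x53 = 01010011 → 1-byte char #7 = 53.
Offset 17: leading byte 0xF2 = 11110010 → 4-byte char #8 = F2 AF BA 83.
Leading byte 0xF2 = 11110010 matches 11110xxx → 4-byte sequence.
Byte 1: 0xF2 = 11110010, payload 010 (3 bits).
Byte 2: 0xAF = 10101111 (10xxxxxx ✓), payload 101111.
Byte 3: 0xBA = 10111010 (10xxxxxx ✓), payload 111010.
Byte 4: 0x83 = 10000011 (10xxxxxx ✓), payload 000011.
Concatenate: 010101111111010000011 = 0xAFE83 (21 bits → U+AFE83).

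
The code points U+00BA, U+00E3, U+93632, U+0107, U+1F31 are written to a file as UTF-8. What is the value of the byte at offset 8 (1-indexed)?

0xB2

1-indexed offset 8 is 0-indexed offset 7.
U+00BA → 2-byte form C2 BA at offsets 0–1.
U+00E3 → 2-byte form C3 A3 at offsets 2–3.
U+93632 → 4-byte form F2 93 98 B2 at offsets 4–7.
Offset 7 falls in char 3's range; it's byte 4 of F2 93 98 B2 = 0xB2.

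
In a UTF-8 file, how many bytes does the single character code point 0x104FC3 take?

U+104FC3 = 0x104FC3. UTF-8 uses 1 byte below 0x80, 2 below 0x800, 3 below 0x10000, 4 up to 0x10FFFF. 0x104FC3 is in U+10000–U+10FFFF → 4 bytes.

4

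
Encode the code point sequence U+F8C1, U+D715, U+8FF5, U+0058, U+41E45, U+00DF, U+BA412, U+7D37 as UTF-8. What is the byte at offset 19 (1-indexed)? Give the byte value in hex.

0x90

1-indexed offset 19 is 0-indexed offset 18.
U+F8C1 → 3-byte form EF A3 81 at offsets 0–2.
U+D715 → 3-byte form ED 9C 95 at offsets 3–5.
U+8FF5 → 3-byte form E8 BF B5 at offsets 6–8.
U+0058 → 1-byte form 58 at offsets 9–9.
U+41E45 → 4-byte form F1 81 B9 85 at offsets 10–13.
U+00DF → 2-byte form C3 9F at offsets 14–15.
U+BA412 → 4-byte form F2 BA 90 92 at offsets 16–19.
Offset 18 falls in char 7's range; it's byte 3 of F2 BA 90 92 = 0x90.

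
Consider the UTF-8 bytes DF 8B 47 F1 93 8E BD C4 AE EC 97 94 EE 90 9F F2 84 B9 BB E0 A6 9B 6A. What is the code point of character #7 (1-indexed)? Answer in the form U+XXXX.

Offset 0: leading byte 0xDF = 11011111 → 2-byte char #1 = DF 8B.
Offset 2: leading byte 0x47 = 01000111 → 1-byte char #2 = 47.
Offset 3: leading byte 0xF1 = 11110001 → 4-byte char #3 = F1 93 8E BD.
Offset 7: leading byte 0xC4 = 11000100 → 2-byte char #4 = C4 AE.
Offset 9: leading byte 0xEC = 11101100 → 3-byte char #5 = EC 97 94.
Offset 12: leading byte 0xEE = 11101110 → 3-byte char #6 = EE 90 9F.
Offset 15: leading byte 0xF2 = 11110010 → 4-byte char #7 = F2 84 B9 BB.
Leading byte 0xF2 = 11110010 matches 11110xxx → 4-byte sequence.
Byte 1: 0xF2 = 11110010, payload 010 (3 bits).
Byte 2: 0x84 = 10000100 (10xxxxxx ✓), payload 000100.
Byte 3: 0xB9 = 10111001 (10xxxxxx ✓), payload 111001.
Byte 4: 0xBB = 10111011 (10xxxxxx ✓), payload 111011.
Concatenate: 010000100111001111011 = 0x84E7B (21 bits → U+84E7B).

U+84E7B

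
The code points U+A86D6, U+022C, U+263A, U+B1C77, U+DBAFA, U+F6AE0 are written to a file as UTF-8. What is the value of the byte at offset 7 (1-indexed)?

0xE2

1-indexed offset 7 is 0-indexed offset 6.
U+A86D6 → 4-byte form F2 A8 9B 96 at offsets 0–3.
U+022C → 2-byte form C8 AC at offsets 4–5.
U+263A → 3-byte form E2 98 BA at offsets 6–8.
Offset 6 falls in char 3's range; it's byte 1 of E2 98 BA = 0xE2.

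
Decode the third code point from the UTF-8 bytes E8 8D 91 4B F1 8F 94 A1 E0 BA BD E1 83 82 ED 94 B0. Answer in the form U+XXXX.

U+4F521

Offset 0: leading byte 0xE8 = 11101000 → 3-byte char #1 = E8 8D 91.
Offset 3: leading byte 0x4B = 01001011 → 1-byte char #2 = 4B.
Offset 4: leading byte 0xF1 = 11110001 → 4-byte char #3 = F1 8F 94 A1.
Leading byte 0xF1 = 11110001 matches 11110xxx → 4-byte sequence.
Byte 1: 0xF1 = 11110001, payload 001 (3 bits).
Byte 2: 0x8F = 10001111 (10xxxxxx ✓), payload 001111.
Byte 3: 0x94 = 10010100 (10xxxxxx ✓), payload 010100.
Byte 4: 0xA1 = 10100001 (10xxxxxx ✓), payload 100001.
Concatenate: 001001111010100100001 = 0x4F521 (21 bits → U+4F521).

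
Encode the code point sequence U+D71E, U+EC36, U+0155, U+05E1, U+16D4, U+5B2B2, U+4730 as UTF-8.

ED 9C 9E EE B0 B6 C5 95 D7 A1 E1 9B 94 F1 9B 8A B2 E4 9C B0

U+D71E: 3-byte form → ED 9C 9E.
U+EC36: 3-byte form → EE B0 B6.
U+0155: 2-byte form → C5 95.
U+05E1: 2-byte form → D7 A1.
U+16D4: 3-byte form → E1 9B 94.
U+5B2B2: 4-byte form → F1 9B 8A B2.
U+4730: 3-byte form → E4 9C B0.
Concatenated (20 bytes): ED 9C 9E EE B0 B6 C5 95 D7 A1 E1 9B 94 F1 9B 8A B2 E4 9C B0.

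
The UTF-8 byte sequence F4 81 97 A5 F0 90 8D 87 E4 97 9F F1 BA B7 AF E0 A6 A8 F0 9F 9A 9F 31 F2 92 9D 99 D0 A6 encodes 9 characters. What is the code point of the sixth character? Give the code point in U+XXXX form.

U+1F69F

Offset 0: leading byte 0xF4 = 11110100 → 4-byte char #1 = F4 81 97 A5.
Offset 4: leading byte 0xF0 = 11110000 → 4-byte char #2 = F0 90 8D 87.
Offset 8: leading byte 0xE4 = 11100100 → 3-byte char #3 = E4 97 9F.
Offset 11: leading byte 0xF1 = 11110001 → 4-byte char #4 = F1 BA B7 AF.
Offset 15: leading byte 0xE0 = 11100000 → 3-byte char #5 = E0 A6 A8.
Offset 18: leading byte 0xF0 = 11110000 → 4-byte char #6 = F0 9F 9A 9F.
Leading byte 0xF0 = 11110000 matches 11110xxx → 4-byte sequence.
Byte 1: 0xF0 = 11110000, payload 000 (3 bits).
Byte 2: 0x9F = 10011111 (10xxxxxx ✓), payload 011111.
Byte 3: 0x9A = 10011010 (10xxxxxx ✓), payload 011010.
Byte 4: 0x9F = 10011111 (10xxxxxx ✓), payload 011111.
Concatenate: 000011111011010011111 = 0x1F69F (21 bits → U+1F69F).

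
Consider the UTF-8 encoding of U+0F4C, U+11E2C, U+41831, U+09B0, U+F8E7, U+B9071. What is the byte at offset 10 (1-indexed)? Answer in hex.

0xA0

1-indexed offset 10 is 0-indexed offset 9.
U+0F4C → 3-byte form E0 BD 8C at offsets 0–2.
U+11E2C → 4-byte form F0 91 B8 AC at offsets 3–6.
U+41831 → 4-byte form F1 81 A0 B1 at offsets 7–10.
Offset 9 falls in char 3's range; it's byte 3 of F1 81 A0 B1 = 0xA0.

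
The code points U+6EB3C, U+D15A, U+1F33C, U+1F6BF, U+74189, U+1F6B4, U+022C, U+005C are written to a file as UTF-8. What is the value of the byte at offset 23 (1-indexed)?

0xB4

1-indexed offset 23 is 0-indexed offset 22.
U+6EB3C → 4-byte form F1 AE AC BC at offsets 0–3.
U+D15A → 3-byte form ED 85 9A at offsets 4–6.
U+1F33C → 4-byte form F0 9F 8C BC at offsets 7–10.
U+1F6BF → 4-byte form F0 9F 9A BF at offsets 11–14.
U+74189 → 4-byte form F1 B4 86 89 at offsets 15–18.
U+1F6B4 → 4-byte form F0 9F 9A B4 at offsets 19–22.
Offset 22 falls in char 6's range; it's byte 4 of F0 9F 9A B4 = 0xB4.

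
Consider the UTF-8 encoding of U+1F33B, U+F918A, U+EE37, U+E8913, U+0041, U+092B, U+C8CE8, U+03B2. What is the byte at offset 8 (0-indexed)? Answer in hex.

0xEE

U+1F33B → 4-byte form F0 9F 8C BB at offsets 0–3.
U+F918A → 4-byte form F3 B9 86 8A at offsets 4–7.
U+EE37 → 3-byte form EE B8 B7 at offsets 8–10.
Offset 8 falls in char 3's range; it's byte 1 of EE B8 B7 = 0xEE.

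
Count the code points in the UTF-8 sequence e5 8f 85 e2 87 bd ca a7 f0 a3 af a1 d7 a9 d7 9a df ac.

Byte at offset 0: 0xE5 = 11100101 → 3-byte char (#1). Advance 3.
Byte at offset 3: 0xE2 = 11100010 → 3-byte char (#2). Advance 3.
Byte at offset 6: 0xCA = 11001010 → 2-byte char (#3). Advance 2.
Byte at offset 8: 0xF0 = 11110000 → 4-byte char (#4). Advance 4.
Byte at offset 12: 0xD7 = 11010111 → 2-byte char (#5). Advance 2.
Byte at offset 14: 0xD7 = 11010111 → 2-byte char (#6). Advance 2.
Byte at offset 16: 0xDF = 11011111 → 2-byte char (#7). Advance 2.
Reached end at offset 18 after 7 code points.

7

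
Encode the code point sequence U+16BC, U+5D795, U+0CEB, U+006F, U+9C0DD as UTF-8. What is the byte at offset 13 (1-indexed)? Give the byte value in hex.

0x9C

1-indexed offset 13 is 0-indexed offset 12.
U+16BC → 3-byte form E1 9A BC at offsets 0–2.
U+5D795 → 4-byte form F1 9D 9E 95 at offsets 3–6.
U+0CEB → 3-byte form E0 B3 AB at offsets 7–9.
U+006F → 1-byte form 6F at offsets 10–10.
U+9C0DD → 4-byte form F2 9C 83 9D at offsets 11–14.
Offset 12 falls in char 5's range; it's byte 2 of F2 9C 83 9D = 0x9C.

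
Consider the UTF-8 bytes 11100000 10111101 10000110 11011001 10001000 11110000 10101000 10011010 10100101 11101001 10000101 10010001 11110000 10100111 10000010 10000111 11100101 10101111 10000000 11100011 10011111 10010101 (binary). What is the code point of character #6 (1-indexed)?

U+5BC0

Offset 0: leading byte 0xE0 = 11100000 → 3-byte char #1 = E0 BD 86.
Offset 3: leading byte 0xD9 = 11011001 → 2-byte char #2 = D9 88.
Offset 5: leading byte 0xF0 = 11110000 → 4-byte char #3 = F0 A8 9A A5.
Offset 9: leading byte 0xE9 = 11101001 → 3-byte char #4 = E9 85 91.
Offset 12: leading byte 0xF0 = 11110000 → 4-byte char #5 = F0 A7 82 87.
Offset 16: leading byte 0xE5 = 11100101 → 3-byte char #6 = E5 AF 80.
Leading byte 0xE5 = 11100101 matches 1110xxxx → 3-byte sequence.
Byte 1: 0xE5 = 11100101, payload 0101 (4 bits).
Byte 2: 0xAF = 10101111 (10xxxxxx ✓), payload 101111.
Byte 3: 0x80 = 10000000 (10xxxxxx ✓), payload 000000.
Concatenate: 0101101111000000 = 0x5BC0 (16 bits → U+5BC0).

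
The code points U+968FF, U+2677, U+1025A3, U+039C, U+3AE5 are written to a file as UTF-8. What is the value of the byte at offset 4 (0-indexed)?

U+968FF → 4-byte form F2 96 A3 BF at offsets 0–3.
U+2677 → 3-byte form E2 99 B7 at offsets 4–6.
Offset 4 falls in char 2's range; it's byte 1 of E2 99 B7 = 0xE2.

0xE2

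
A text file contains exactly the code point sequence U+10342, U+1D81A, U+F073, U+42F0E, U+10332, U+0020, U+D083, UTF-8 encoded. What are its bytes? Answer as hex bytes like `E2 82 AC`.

U+10342: 4-byte form → F0 90 8D 82.
U+1D81A: 4-byte form → F0 9D A0 9A.
U+F073: 3-byte form → EF 81 B3.
U+42F0E: 4-byte form → F1 82 BC 8E.
U+10332: 4-byte form → F0 90 8C B2.
U+0020: 1-byte form → 20.
U+D083: 3-byte form → ED 82 83.
Concatenated (23 bytes): F0 90 8D 82 F0 9D A0 9A EF 81 B3 F1 82 BC 8E F0 90 8C B2 20 ED 82 83.

F0 90 8D 82 F0 9D A0 9A EF 81 B3 F1 82 BC 8E F0 90 8C B2 20 ED 82 83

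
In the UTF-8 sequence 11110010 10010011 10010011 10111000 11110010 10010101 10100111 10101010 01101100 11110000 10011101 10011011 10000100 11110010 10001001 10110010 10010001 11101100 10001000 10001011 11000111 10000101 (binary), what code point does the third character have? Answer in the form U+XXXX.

U+006C

Offset 0: leading byte 0xF2 = 11110010 → 4-byte char #1 = F2 93 93 B8.
Offset 4: leading byte 0xF2 = 11110010 → 4-byte char #2 = F2 95 A7 AA.
Offset 8: leading byte 0x6C = 01101100 → 1-byte char #3 = 6C.
Leading byte 0x6C = 01101100 matches 0xxxxxxx → 1-byte sequence.
Byte 1: 0x6C = 01101100, payload 1101100 (7 bits).
Concatenate: 1101100 = 0x6C (7 bits → U+006C).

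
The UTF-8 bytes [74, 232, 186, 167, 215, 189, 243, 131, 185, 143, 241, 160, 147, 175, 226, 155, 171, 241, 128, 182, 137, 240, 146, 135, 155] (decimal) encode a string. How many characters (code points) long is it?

8

Byte at offset 0: 0x4A = 01001010 → 1-byte char (#1). Advance 1.
Byte at offset 1: 0xE8 = 11101000 → 3-byte char (#2). Advance 3.
Byte at offset 4: 0xD7 = 11010111 → 2-byte char (#3). Advance 2.
Byte at offset 6: 0xF3 = 11110011 → 4-byte char (#4). Advance 4.
Byte at offset 10: 0xF1 = 11110001 → 4-byte char (#5). Advance 4.
Byte at offset 14: 0xE2 = 11100010 → 3-byte char (#6). Advance 3.
Byte at offset 17: 0xF1 = 11110001 → 4-byte char (#7). Advance 4.
Byte at offset 21: 0xF0 = 11110000 → 4-byte char (#8). Advance 4.
Reached end at offset 25 after 8 code points.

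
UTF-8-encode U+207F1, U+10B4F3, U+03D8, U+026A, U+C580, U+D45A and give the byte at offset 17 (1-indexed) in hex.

1-indexed offset 17 is 0-indexed offset 16.
U+207F1 → 4-byte form F0 A0 9F B1 at offsets 0–3.
U+10B4F3 → 4-byte form F4 8B 93 B3 at offsets 4–7.
U+03D8 → 2-byte form CF 98 at offsets 8–9.
U+026A → 2-byte form C9 AA at offsets 10–11.
U+C580 → 3-byte form EC 96 80 at offsets 12–14.
U+D45A → 3-byte form ED 91 9A at offsets 15–17.
Offset 16 falls in char 6's range; it's byte 2 of ED 91 9A = 0x91.

0x91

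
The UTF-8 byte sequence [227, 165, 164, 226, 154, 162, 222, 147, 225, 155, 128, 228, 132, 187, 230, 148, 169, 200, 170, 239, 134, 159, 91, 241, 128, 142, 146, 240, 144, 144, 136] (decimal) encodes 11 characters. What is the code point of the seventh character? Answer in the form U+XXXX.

Offset 0: leading byte 0xE3 = 11100011 → 3-byte char #1 = E3 A5 A4.
Offset 3: leading byte 0xE2 = 11100010 → 3-byte char #2 = E2 9A A2.
Offset 6: leading byte 0xDE = 11011110 → 2-byte char #3 = DE 93.
Offset 8: leading byte 0xE1 = 11100001 → 3-byte char #4 = E1 9B 80.
Offset 11: leading byte 0xE4 = 11100100 → 3-byte char #5 = E4 84 BB.
Offset 14: leading byte 0xE6 = 11100110 → 3-byte char #6 = E6 94 A9.
Offset 17: leading byte 0xC8 = 11001000 → 2-byte char #7 = C8 AA.
Leading byte 0xC8 = 11001000 matches 110xxxxx → 2-byte sequence.
Byte 1: 0xC8 = 11001000, payload 01000 (5 bits).
Byte 2: 0xAA = 10101010 (10xxxxxx ✓), payload 101010.
Concatenate: 01000101010 = 0x22A (11 bits → U+022A).

U+022A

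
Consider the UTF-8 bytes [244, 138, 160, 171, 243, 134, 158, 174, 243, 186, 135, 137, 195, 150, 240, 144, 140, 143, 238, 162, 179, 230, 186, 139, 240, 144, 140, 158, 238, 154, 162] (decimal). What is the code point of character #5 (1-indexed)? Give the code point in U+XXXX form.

Offset 0: leading byte 0xF4 = 11110100 → 4-byte char #1 = F4 8A A0 AB.
Offset 4: leading byte 0xF3 = 11110011 → 4-byte char #2 = F3 86 9E AE.
Offset 8: leading byte 0xF3 = 11110011 → 4-byte char #3 = F3 BA 87 89.
Offset 12: leading byte 0xC3 = 11000011 → 2-byte char #4 = C3 96.
Offset 14: leading byte 0xF0 = 11110000 → 4-byte char #5 = F0 90 8C 8F.
Leading byte 0xF0 = 11110000 matches 11110xxx → 4-byte sequence.
Byte 1: 0xF0 = 11110000, payload 000 (3 bits).
Byte 2: 0x90 = 10010000 (10xxxxxx ✓), payload 010000.
Byte 3: 0x8C = 10001100 (10xxxxxx ✓), payload 001100.
Byte 4: 0x8F = 10001111 (10xxxxxx ✓), payload 001111.
Concatenate: 000010000001100001111 = 0x1030F (21 bits → U+1030F).

U+1030F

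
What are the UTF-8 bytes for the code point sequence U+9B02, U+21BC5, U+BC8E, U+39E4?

E9 AC 82 F0 A1 AF 85 EB B2 8E E3 A7 A4

U+9B02: 3-byte form → E9 AC 82.
U+21BC5: 4-byte form → F0 A1 AF 85.
U+BC8E: 3-byte form → EB B2 8E.
U+39E4: 3-byte form → E3 A7 A4.
Concatenated (13 bytes): E9 AC 82 F0 A1 AF 85 EB B2 8E E3 A7 A4.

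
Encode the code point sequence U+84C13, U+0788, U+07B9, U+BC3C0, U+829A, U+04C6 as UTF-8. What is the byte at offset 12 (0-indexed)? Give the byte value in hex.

U+84C13 → 4-byte form F2 84 B0 93 at offsets 0–3.
U+0788 → 2-byte form DE 88 at offsets 4–5.
U+07B9 → 2-byte form DE B9 at offsets 6–7.
U+BC3C0 → 4-byte form F2 BC 8F 80 at offsets 8–11.
U+829A → 3-byte form E8 8A 9A at offsets 12–14.
Offset 12 falls in char 5's range; it's byte 1 of E8 8A 9A = 0xE8.

0xE8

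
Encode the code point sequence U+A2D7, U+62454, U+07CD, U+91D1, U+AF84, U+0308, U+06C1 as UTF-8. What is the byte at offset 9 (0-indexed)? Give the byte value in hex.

U+A2D7 → 3-byte form EA 8B 97 at offsets 0–2.
U+62454 → 4-byte form F1 A2 91 94 at offsets 3–6.
U+07CD → 2-byte form DF 8D at offsets 7–8.
U+91D1 → 3-byte form E9 87 91 at offsets 9–11.
Offset 9 falls in char 4's range; it's byte 1 of E9 87 91 = 0xE9.

0xE9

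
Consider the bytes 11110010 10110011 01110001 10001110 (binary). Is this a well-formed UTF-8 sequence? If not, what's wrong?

invalid (non-continuation byte where continuation expected)

Leading byte 0xF2 = 11110010 → 4-byte form.
Byte 3 is 0x71 = 01110001, which is not 10xxxxxx — expected a continuation byte.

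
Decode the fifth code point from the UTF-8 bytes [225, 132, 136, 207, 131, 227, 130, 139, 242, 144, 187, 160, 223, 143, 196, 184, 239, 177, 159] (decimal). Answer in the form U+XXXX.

U+07CF

Offset 0: leading byte 0xE1 = 11100001 → 3-byte char #1 = E1 84 88.
Offset 3: leading byte 0xCF = 11001111 → 2-byte char #2 = CF 83.
Offset 5: leading byte 0xE3 = 11100011 → 3-byte char #3 = E3 82 8B.
Offset 8: leading byte 0xF2 = 11110010 → 4-byte char #4 = F2 90 BB A0.
Offset 12: leading byte 0xDF = 11011111 → 2-byte char #5 = DF 8F.
Leading byte 0xDF = 11011111 matches 110xxxxx → 2-byte sequence.
Byte 1: 0xDF = 11011111, payload 11111 (5 bits).
Byte 2: 0x8F = 10001111 (10xxxxxx ✓), payload 001111.
Concatenate: 11111001111 = 0x7CF (11 bits → U+07CF).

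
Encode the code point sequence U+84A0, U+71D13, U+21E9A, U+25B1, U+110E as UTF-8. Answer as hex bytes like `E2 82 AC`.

E8 92 A0 F1 B1 B4 93 F0 A1 BA 9A E2 96 B1 E1 84 8E

U+84A0: 3-byte form → E8 92 A0.
U+71D13: 4-byte form → F1 B1 B4 93.
U+21E9A: 4-byte form → F0 A1 BA 9A.
U+25B1: 3-byte form → E2 96 B1.
U+110E: 3-byte form → E1 84 8E.
Concatenated (17 bytes): E8 92 A0 F1 B1 B4 93 F0 A1 BA 9A E2 96 B1 E1 84 8E.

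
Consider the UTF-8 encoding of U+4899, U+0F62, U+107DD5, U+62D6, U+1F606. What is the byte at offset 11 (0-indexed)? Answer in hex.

U+4899 → 3-byte form E4 A2 99 at offsets 0–2.
U+0F62 → 3-byte form E0 BD A2 at offsets 3–5.
U+107DD5 → 4-byte form F4 87 B7 95 at offsets 6–9.
U+62D6 → 3-byte form E6 8B 96 at offsets 10–12.
Offset 11 falls in char 4's range; it's byte 2 of E6 8B 96 = 0x8B.

0x8B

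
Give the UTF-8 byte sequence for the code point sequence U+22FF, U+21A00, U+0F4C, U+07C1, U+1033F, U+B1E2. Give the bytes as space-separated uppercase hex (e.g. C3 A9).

E2 8B BF F0 A1 A8 80 E0 BD 8C DF 81 F0 90 8C BF EB 87 A2

U+22FF: 3-byte form → E2 8B BF.
U+21A00: 4-byte form → F0 A1 A8 80.
U+0F4C: 3-byte form → E0 BD 8C.
U+07C1: 2-byte form → DF 81.
U+1033F: 4-byte form → F0 90 8C BF.
U+B1E2: 3-byte form → EB 87 A2.
Concatenated (19 bytes): E2 8B BF F0 A1 A8 80 E0 BD 8C DF 81 F0 90 8C BF EB 87 A2.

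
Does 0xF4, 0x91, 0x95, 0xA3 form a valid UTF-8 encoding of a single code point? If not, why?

invalid (encodes a value above U+10FFFF)

Leading byte 0xF4 = 11110100 → 4-byte form.
Payload = 0x111563, which exceeds U+10FFFF, the maximum Unicode code point. (Leading bytes F5–FF, or F4 followed by ≥ 0x90, are invalid.)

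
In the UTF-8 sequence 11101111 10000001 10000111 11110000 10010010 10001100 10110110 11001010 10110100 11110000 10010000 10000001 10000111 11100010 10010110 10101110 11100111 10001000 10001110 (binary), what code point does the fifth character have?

U+25AE

Offset 0: leading byte 0xEF = 11101111 → 3-byte char #1 = EF 81 87.
Offset 3: leading byte 0xF0 = 11110000 → 4-byte char #2 = F0 92 8C B6.
Offset 7: leading byte 0xCA = 11001010 → 2-byte char #3 = CA B4.
Offset 9: leading byte 0xF0 = 11110000 → 4-byte char #4 = F0 90 81 87.
Offset 13: leading byte 0xE2 = 11100010 → 3-byte char #5 = E2 96 AE.
Leading byte 0xE2 = 11100010 matches 1110xxxx → 3-byte sequence.
Byte 1: 0xE2 = 11100010, payload 0010 (4 bits).
Byte 2: 0x96 = 10010110 (10xxxxxx ✓), payload 010110.
Byte 3: 0xAE = 10101110 (10xxxxxx ✓), payload 101110.
Concatenate: 0010010110101110 = 0x25AE (16 bits → U+25AE).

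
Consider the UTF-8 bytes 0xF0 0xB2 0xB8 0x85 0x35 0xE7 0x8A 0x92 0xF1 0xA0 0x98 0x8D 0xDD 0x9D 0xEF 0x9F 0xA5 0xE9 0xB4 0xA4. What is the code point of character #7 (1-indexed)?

Offset 0: leading byte 0xF0 = 11110000 → 4-byte char #1 = F0 B2 B8 85.
Offset 4: leading byte 0x35 = 00110101 → 1-byte char #2 = 35.
Offset 5: leading byte 0xE7 = 11100111 → 3-byte char #3 = E7 8A 92.
Offset 8: leading byte 0xF1 = 11110001 → 4-byte char #4 = F1 A0 98 8D.
Offset 12: leading byte 0xDD = 11011101 → 2-byte char #5 = DD 9D.
Offset 14: leading byte 0xEF = 11101111 → 3-byte char #6 = EF 9F A5.
Offset 17: leading byte 0xE9 = 11101001 → 3-byte char #7 = E9 B4 A4.
Leading byte 0xE9 = 11101001 matches 1110xxxx → 3-byte sequence.
Byte 1: 0xE9 = 11101001, payload 1001 (4 bits).
Byte 2: 0xB4 = 10110100 (10xxxxxx ✓), payload 110100.
Byte 3: 0xA4 = 10100100 (10xxxxxx ✓), payload 100100.
Concatenate: 1001110100100100 = 0x9D24 (16 bits → U+9D24).

U+9D24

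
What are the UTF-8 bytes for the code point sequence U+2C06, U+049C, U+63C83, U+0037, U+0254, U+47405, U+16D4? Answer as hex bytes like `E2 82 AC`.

E2 B0 86 D2 9C F1 A3 B2 83 37 C9 94 F1 87 90 85 E1 9B 94

U+2C06: 3-byte form → E2 B0 86.
U+049C: 2-byte form → D2 9C.
U+63C83: 4-byte form → F1 A3 B2 83.
U+0037: 1-byte form → 37.
U+0254: 2-byte form → C9 94.
U+47405: 4-byte form → F1 87 90 85.
U+16D4: 3-byte form → E1 9B 94.
Concatenated (19 bytes): E2 B0 86 D2 9C F1 A3 B2 83 37 C9 94 F1 87 90 85 E1 9B 94.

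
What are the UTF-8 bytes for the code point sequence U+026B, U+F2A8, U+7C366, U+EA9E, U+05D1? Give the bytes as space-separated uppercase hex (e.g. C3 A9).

U+026B: 2-byte form → C9 AB.
U+F2A8: 3-byte form → EF 8A A8.
U+7C366: 4-byte form → F1 BC 8D A6.
U+EA9E: 3-byte form → EE AA 9E.
U+05D1: 2-byte form → D7 91.
Concatenated (14 bytes): C9 AB EF 8A A8 F1 BC 8D A6 EE AA 9E D7 91.

C9 AB EF 8A A8 F1 BC 8D A6 EE AA 9E D7 91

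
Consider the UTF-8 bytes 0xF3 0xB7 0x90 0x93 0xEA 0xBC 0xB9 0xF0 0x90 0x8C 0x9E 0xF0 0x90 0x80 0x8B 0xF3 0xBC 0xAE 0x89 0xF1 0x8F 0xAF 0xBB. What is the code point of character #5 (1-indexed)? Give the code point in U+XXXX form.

Offset 0: leading byte 0xF3 = 11110011 → 4-byte char #1 = F3 B7 90 93.
Offset 4: leading byte 0xEA = 11101010 → 3-byte char #2 = EA BC B9.
Offset 7: leading byte 0xF0 = 11110000 → 4-byte char #3 = F0 90 8C 9E.
Offset 11: leading byte 0xF0 = 11110000 → 4-byte char #4 = F0 90 80 8B.
Offset 15: leading byte 0xF3 = 11110011 → 4-byte char #5 = F3 BC AE 89.
Leading byte 0xF3 = 11110011 matches 11110xxx → 4-byte sequence.
Byte 1: 0xF3 = 11110011, payload 011 (3 bits).
Byte 2: 0xBC = 10111100 (10xxxxxx ✓), payload 111100.
Byte 3: 0xAE = 10101110 (10xxxxxx ✓), payload 101110.
Byte 4: 0x89 = 10001001 (10xxxxxx ✓), payload 001001.
Concatenate: 011111100101110001001 = 0xFCB89 (21 bits → U+FCB89).

U+FCB89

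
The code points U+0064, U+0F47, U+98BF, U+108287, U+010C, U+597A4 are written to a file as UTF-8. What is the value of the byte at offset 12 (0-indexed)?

U+0064 → 1-byte form 64 at offsets 0–0.
U+0F47 → 3-byte form E0 BD 87 at offsets 1–3.
U+98BF → 3-byte form E9 A2 BF at offsets 4–6.
U+108287 → 4-byte form F4 88 8A 87 at offsets 7–10.
U+010C → 2-byte form C4 8C at offsets 11–12.
Offset 12 falls in char 5's range; it's byte 2 of C4 8C = 0x8C.

0x8C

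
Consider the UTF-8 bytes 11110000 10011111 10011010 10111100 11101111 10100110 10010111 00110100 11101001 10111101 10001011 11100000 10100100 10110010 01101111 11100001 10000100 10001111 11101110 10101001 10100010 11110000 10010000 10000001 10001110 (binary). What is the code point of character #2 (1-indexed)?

U+F997

Offset 0: leading byte 0xF0 = 11110000 → 4-byte char #1 = F0 9F 9A BC.
Offset 4: leading byte 0xEF = 11101111 → 3-byte char #2 = EF A6 97.
Leading byte 0xEF = 11101111 matches 1110xxxx → 3-byte sequence.
Byte 1: 0xEF = 11101111, payload 1111 (4 bits).
Byte 2: 0xA6 = 10100110 (10xxxxxx ✓), payload 100110.
Byte 3: 0x97 = 10010111 (10xxxxxx ✓), payload 010111.
Concatenate: 1111100110010111 = 0xF997 (16 bits → U+F997).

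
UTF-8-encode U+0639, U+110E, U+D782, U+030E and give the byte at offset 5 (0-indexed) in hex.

0xED

U+0639 → 2-byte form D8 B9 at offsets 0–1.
U+110E → 3-byte form E1 84 8E at offsets 2–4.
U+D782 → 3-byte form ED 9E 82 at offsets 5–7.
Offset 5 falls in char 3's range; it's byte 1 of ED 9E 82 = 0xED.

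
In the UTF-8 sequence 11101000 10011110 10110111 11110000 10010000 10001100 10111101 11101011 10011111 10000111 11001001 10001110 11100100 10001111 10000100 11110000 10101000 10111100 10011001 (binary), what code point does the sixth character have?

Offset 0: leading byte 0xE8 = 11101000 → 3-byte char #1 = E8 9E B7.
Offset 3: leading byte 0xF0 = 11110000 → 4-byte char #2 = F0 90 8C BD.
Offset 7: leading byte 0xEB = 11101011 → 3-byte char #3 = EB 9F 87.
Offset 10: leading byte 0xC9 = 11001001 → 2-byte char #4 = C9 8E.
Offset 12: leading byte 0xE4 = 11100100 → 3-byte char #5 = E4 8F 84.
Offset 15: leading byte 0xF0 = 11110000 → 4-byte char #6 = F0 A8 BC 99.
Leading byte 0xF0 = 11110000 matches 11110xxx → 4-byte sequence.
Byte 1: 0xF0 = 11110000, payload 000 (3 bits).
Byte 2: 0xA8 = 10101000 (10xxxxxx ✓), payload 101000.
Byte 3: 0xBC = 10111100 (10xxxxxx ✓), payload 111100.
Byte 4: 0x99 = 10011001 (10xxxxxx ✓), payload 011001.
Concatenate: 000101000111100011001 = 0x28F19 (21 bits → U+28F19).

U+28F19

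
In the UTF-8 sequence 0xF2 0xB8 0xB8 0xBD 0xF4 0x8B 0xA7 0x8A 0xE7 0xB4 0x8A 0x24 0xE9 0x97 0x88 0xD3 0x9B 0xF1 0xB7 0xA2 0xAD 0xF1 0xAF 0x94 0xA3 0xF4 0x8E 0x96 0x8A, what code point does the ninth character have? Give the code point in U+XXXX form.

Offset 0: leading byte 0xF2 = 11110010 → 4-byte char #1 = F2 B8 B8 BD.
Offset 4: leading byte 0xF4 = 11110100 → 4-byte char #2 = F4 8B A7 8A.
Offset 8: leading byte 0xE7 = 11100111 → 3-byte char #3 = E7 B4 8A.
Offset 11: leading byte 0x24 = 00100100 → 1-byte char #4 = 24.
Offset 12: leading byte 0xE9 = 11101001 → 3-byte char #5 = E9 97 88.
Offset 15: leading byte 0xD3 = 11010011 → 2-byte char #6 = D3 9B.
Offset 17: leading byte 0xF1 = 11110001 → 4-byte char #7 = F1 B7 A2 AD.
Offset 21: leading byte 0xF1 = 11110001 → 4-byte char #8 = F1 AF 94 A3.
Offset 25: leading byte 0xF4 = 11110100 → 4-byte char #9 = F4 8E 96 8A.
Leading byte 0xF4 = 11110100 matches 11110xxx → 4-byte sequence.
Byte 1: 0xF4 = 11110100, payload 100 (3 bits).
Byte 2: 0x8E = 10001110 (10xxxxxx ✓), payload 001110.
Byte 3: 0x96 = 10010110 (10xxxxxx ✓), payload 010110.
Byte 4: 0x8A = 10001010 (10xxxxxx ✓), payload 001010.
Concatenate: 100001110010110001010 = 0x10E58A (21 bits → U+10E58A).

U+10E58A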